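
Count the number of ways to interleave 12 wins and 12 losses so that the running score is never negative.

Ballot sequences with n votes each where one side never trails are Dyck words, counted by C_n; here n = 12.
C_12 = C_11 · 2(2·11+1)/(11+2) = 58786 · 46/13 = 208012.

208012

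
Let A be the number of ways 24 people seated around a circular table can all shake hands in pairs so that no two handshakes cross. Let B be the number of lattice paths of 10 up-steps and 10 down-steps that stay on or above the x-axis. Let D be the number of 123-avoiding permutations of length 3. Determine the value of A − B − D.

191211

Non-crossing handshake pairings of 2n people are counted by C_n; 24 people gives n = 12. So A = C_12 = 208012.
Paths of 10 up- and 10 down-steps that never dip below the axis are Dyck paths; their count is C_10. So B = C_10 = 16796.
Permutations of [n] avoiding any single length-3 pattern are counted by C_n; here n = 3. So D = C_3 = 5.
A − B − D = 208012 − 16796 − 5 = 191211.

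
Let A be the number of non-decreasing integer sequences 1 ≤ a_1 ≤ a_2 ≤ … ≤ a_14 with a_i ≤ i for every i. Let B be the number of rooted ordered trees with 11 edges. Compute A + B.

Weakly increasing sequences with a_i ≤ i biject with Dyck paths of semilength 14, so there are C_14. So A = C_14 = 2674440.
Rooted ordered trees with n edges are counted by C_n; here n = 11. So B = C_11 = 58786.
A + B = 2674440 + 58786 = 2733226.

2733226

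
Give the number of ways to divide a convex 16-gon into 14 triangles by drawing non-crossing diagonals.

2674440

The number of triangulations of a 16-gon is the Catalan number C_14 (index = sides − 2).
C_14 = C(28,14)/15 = 40116600/15 = 2674440.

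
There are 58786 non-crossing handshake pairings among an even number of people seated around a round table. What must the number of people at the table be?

22

Non-crossing handshake pairings of 2n people are counted by C_n; 58786 = C_11.
So n = 11, and there are 2n = 22 people.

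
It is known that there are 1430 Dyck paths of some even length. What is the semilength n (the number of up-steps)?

Dyck paths of semilength n are counted by C_n. The Catalan number equal to 1430 is C_8.

8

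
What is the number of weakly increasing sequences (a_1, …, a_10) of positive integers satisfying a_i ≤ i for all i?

Such sub-staircase sequences of length n are counted by C_n; here n = 10.
C_10 = C(20,10)/11 = 184756/11 = 16796.

16796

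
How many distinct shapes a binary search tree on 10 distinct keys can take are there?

Rooted binary trees with 10 nodes (each child slot possibly empty) number C_10.
C_10 = 16796.

16796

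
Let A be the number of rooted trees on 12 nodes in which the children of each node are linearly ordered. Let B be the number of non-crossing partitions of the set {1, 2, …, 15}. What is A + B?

9753631

Rooted ordered (plane) trees on m nodes have m−1 edges and are counted by C_{m−1}; m = 12 gives C_11. So A = C_11 = 58786.
The non-crossing partitions of [15] form a lattice of size C_15. So B = C_15 = 9694845.
A + B = 58786 + 9694845 = 9753631.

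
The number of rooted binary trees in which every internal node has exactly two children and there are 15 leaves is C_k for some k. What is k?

14

Full binary trees with 15 leaves have 15−1 = 14 internal nodes, so there are C_14 of them.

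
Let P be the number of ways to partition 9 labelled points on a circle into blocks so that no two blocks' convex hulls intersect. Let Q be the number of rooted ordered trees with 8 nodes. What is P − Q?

The non-crossing partitions of [9] form a lattice of size C_9. So P = C_9 = 4862.
A rooted plane tree on 8 nodes has 7 edges, and such trees are counted by C_7. So Q = C_7 = 429.
P − Q = 4862 − 429 = 4433.

4433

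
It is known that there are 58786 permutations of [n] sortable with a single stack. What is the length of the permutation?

Stack-sortable permutations of [n] are counted by C_n, and C_11 = 58786.

11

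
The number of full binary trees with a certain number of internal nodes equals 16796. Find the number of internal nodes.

Full binary trees with n internal nodes are counted by C_n, and C_10 = 16796.

10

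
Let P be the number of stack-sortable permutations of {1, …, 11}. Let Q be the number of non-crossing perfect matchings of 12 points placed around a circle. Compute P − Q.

58654

Stack-sortable permutations are exactly the 231-avoiding ones, counted by C_n; here n = 11. So P = C_11 = 58786.
Non-crossing perfect matchings of 2n points on a circle are counted by C_n; with 12 points, n = 6. So Q = C_6 = 132.
P − Q = 58786 − 132 = 58654.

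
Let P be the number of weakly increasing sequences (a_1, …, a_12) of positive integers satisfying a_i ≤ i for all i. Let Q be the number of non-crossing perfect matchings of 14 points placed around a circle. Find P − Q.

207583

Weakly increasing sequences with a_i ≤ i biject with Dyck paths of semilength 12, so there are C_12. So P = C_12 = 208012.
Pairing 14 circle points by 7 non-crossing chords gives C_7 matchings. So Q = C_7 = 429.
P − Q = 208012 − 429 = 207583.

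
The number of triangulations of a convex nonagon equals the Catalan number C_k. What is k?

7

A convex 9-gon is triangulated into 7 triangles, and the number of such triangulations is the Catalan number C_{9−2} = C_7.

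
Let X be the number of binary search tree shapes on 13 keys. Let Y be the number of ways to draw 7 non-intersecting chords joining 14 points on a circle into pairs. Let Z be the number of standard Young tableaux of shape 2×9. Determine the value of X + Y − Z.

738467

Binary trees (left/right distinguished) on n nodes are counted by C_n; here n = 13. So X = C_13 = 742900.
Non-crossing perfect matchings of 2n points on a circle are counted by C_n; with 14 points, n = 7. So Y = C_7 = 429.
Standard Young tableaux of shape 2×n are counted by C_n; here n = 9. So Z = C_9 = 4862.
X + Y − Z = 742900 + 429 − 4862 = 738467.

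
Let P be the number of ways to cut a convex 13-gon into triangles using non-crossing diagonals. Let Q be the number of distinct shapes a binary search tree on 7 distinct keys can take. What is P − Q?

58357

A convex 13-gon is triangulated into 11 triangles, and the number of such triangulations is the Catalan number C_{13−2} = C_11. So P = C_11 = 58786.
Rooted binary trees with 7 nodes (each child slot possibly empty) number C_7. So Q = C_7 = 429.
P − Q = 58786 − 429 = 58357.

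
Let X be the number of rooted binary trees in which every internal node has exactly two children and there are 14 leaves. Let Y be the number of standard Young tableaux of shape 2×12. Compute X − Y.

A full binary tree with L leaves has L−1 internal nodes and is counted by C_{L−1}; L = 14 gives C_13. So X = C_13 = 742900.
By the hook-length formula (or a Dyck-path bijection), SYT of shape 2×12 number C_12. So Y = C_12 = 208012.
X − Y = 742900 − 208012 = 534888.

534888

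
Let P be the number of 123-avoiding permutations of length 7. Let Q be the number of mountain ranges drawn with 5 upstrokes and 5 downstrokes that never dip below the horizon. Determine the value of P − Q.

387

Permutations of [n] avoiding any single length-3 pattern are counted by C_n; here n = 7. So P = C_7 = 429.
Paths of 5 up- and 5 down-steps that never dip below the axis are Dyck paths; their count is C_5. So Q = C_5 = 42.
P − Q = 429 − 42 = 387.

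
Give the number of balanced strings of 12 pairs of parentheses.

208012

A balanced arrangement of 12 bracket pairs is a Dyck word of semilength 12, so the count is C_12.
C_12 = C_11 · 2(2·11+1)/(11+2) = 58786 · 46/13 = 208012.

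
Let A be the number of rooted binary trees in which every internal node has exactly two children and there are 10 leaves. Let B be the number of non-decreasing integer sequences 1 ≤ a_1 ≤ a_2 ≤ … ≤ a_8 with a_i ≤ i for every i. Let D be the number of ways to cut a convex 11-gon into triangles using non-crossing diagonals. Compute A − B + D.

8294

Full binary trees with 10 leaves have 10−1 = 9 internal nodes, so there are C_9 of them. So A = C_9 = 4862.
Such sub-staircase sequences of length n are counted by C_n; here n = 8. So B = C_8 = 1430.
The number of triangulations of an 11-gon is the Catalan number C_9 (index = sides − 2). So D = C_9 = 4862.
A − B + D = 4862 − 1430 + 4862 = 8294.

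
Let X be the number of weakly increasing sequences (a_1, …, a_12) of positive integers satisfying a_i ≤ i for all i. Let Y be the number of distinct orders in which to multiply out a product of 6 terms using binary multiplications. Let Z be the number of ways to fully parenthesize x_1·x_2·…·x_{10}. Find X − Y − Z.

203108

Weakly increasing sequences with a_i ≤ i biject with Dyck paths of semilength 12, so there are C_12. So X = C_12 = 208012.
Bracketing 6 factors into binary products is counted by C_{6−1} = C_5. So Y = C_5 = 42.
Parenthesizations of m factors correspond to full binary trees with m leaves, counted by C_{m−1}; m = 10 gives C_9. So Z = C_9 = 4862.
X − Y − Z = 208012 − 42 − 4862 = 203108.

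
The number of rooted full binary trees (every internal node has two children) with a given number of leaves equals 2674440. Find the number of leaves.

Full binary trees with L leaves are counted by C_{L−1}. The Catalan number equal to 2674440 is C_14.
So the index is 14, and the number of leaves is 14 + 1 = 15.

15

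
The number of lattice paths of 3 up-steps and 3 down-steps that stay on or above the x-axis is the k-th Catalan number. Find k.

Paths of 3 up- and 3 down-steps that never dip below the axis are Dyck paths; their count is C_3.

3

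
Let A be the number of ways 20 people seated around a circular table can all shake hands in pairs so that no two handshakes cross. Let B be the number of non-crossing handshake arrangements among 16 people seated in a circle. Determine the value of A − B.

Non-crossing handshake pairings of 2n people are counted by C_n; 20 people gives n = 10. So A = C_10 = 16796.
Non-crossing handshake pairings of 2n people are counted by C_n; 16 people gives n = 8. So B = C_8 = 1430.
A − B = 16796 − 1430 = 15366.

15366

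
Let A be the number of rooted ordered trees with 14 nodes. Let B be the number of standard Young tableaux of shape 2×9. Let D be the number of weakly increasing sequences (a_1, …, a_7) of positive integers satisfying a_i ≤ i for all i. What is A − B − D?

737609

Rooted ordered (plane) trees on m nodes have m−1 edges and are counted by C_{m−1}; m = 14 gives C_13. So A = C_13 = 742900.
By the hook-length formula (or a Dyck-path bijection), SYT of shape 2×9 number C_9. So B = C_9 = 4862.
Weakly increasing sequences with a_i ≤ i biject with Dyck paths of semilength 7, so there are C_7. So D = C_7 = 429.
A − B − D = 742900 − 4862 − 429 = 737609.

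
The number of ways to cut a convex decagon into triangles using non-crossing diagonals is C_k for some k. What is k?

Triangulations of a convex m-gon are counted by C_{m−2}; with m = 10 this is C_8.

8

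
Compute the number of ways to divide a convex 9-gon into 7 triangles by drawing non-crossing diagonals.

The number of triangulations of a 9-gon is the Catalan number C_7 (index = sides − 2).
C_7 = C(14,7)/8 = 3432/8 = 429.

429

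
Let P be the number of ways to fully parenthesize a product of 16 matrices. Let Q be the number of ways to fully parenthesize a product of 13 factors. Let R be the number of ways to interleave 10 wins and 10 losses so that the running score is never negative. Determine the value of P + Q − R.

Bracketing 16 factors into binary products is counted by C_{16−1} = C_15. So P = C_15 = 9694845.
Parenthesizations of m factors correspond to full binary trees with m leaves, counted by C_{m−1}; m = 13 gives C_12. So Q = C_12 = 208012.
Ballot sequences with n votes each where one side never trails are Dyck words, counted by C_n; here n = 10. So R = C_10 = 16796.
P + Q − R = 9694845 + 208012 − 16796 = 9886061.

9886061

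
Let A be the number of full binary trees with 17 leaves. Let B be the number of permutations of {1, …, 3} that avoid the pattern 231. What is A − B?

Full binary trees with 17 leaves have 17−1 = 16 internal nodes, so there are C_16 of them. So A = C_16 = 35357670.
Permutations of [n] avoiding any single length-3 pattern are counted by C_n; here n = 3. So B = C_3 = 5.
A − B = 35357670 − 5 = 35357665.

35357665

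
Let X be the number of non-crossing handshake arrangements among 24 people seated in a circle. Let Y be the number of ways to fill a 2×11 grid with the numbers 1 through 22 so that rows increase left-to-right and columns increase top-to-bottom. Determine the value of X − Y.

149226

Non-crossing handshake pairings of 2n people are counted by C_n; 24 people gives n = 12. So X = C_12 = 208012.
By the hook-length formula (or a Dyck-path bijection), SYT of shape 2×11 number C_11. So Y = C_11 = 58786.
X − Y = 208012 − 58786 = 149226.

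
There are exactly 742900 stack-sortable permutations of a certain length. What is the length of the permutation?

13

Stack-sortable permutations of [n] are counted by C_n, and C_13 = 742900.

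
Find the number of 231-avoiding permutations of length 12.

Permutations of [n] avoiding any single length-3 pattern are counted by C_n; here n = 12.
C_12 = C_11 · 2(2·11+1)/(11+2) = 58786 · 46/13 = 208012.

208012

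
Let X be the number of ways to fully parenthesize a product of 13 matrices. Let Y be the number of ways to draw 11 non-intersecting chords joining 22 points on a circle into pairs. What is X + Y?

Parenthesizations of m factors correspond to full binary trees with m leaves, counted by C_{m−1}; m = 13 gives C_12. So X = C_12 = 208012.
Pairing 22 circle points by 11 non-crossing chords gives C_11 matchings. So Y = C_11 = 58786.
X + Y = 208012 + 58786 = 266798.

266798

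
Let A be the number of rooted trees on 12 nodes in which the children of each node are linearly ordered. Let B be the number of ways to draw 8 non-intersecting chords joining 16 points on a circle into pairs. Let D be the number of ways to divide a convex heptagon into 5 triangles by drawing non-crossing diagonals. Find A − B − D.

Rooted ordered (plane) trees on m nodes have m−1 edges and are counted by C_{m−1}; m = 12 gives C_11. So A = C_11 = 58786.
Non-crossing perfect matchings of 2n points on a circle are counted by C_n; with 16 points, n = 8. So B = C_8 = 1430.
The number of triangulations of a 7-gon is the Catalan number C_5 (index = sides − 2). So D = C_5 = 42.
A − B − D = 58786 − 1430 − 42 = 57314.

57314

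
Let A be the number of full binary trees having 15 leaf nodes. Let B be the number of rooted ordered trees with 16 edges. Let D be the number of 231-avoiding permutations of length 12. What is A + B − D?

Full binary trees with 15 leaves have 15−1 = 14 internal nodes, so there are C_14 of them. So A = C_14 = 2674440.
Rooted ordered trees with n edges are counted by C_n; here n = 16. So B = C_16 = 35357670.
For any fixed pattern of length 3, the pattern-avoiding permutations of [12] number C_12. So D = C_12 = 208012.
A + B − D = 2674440 + 35357670 − 208012 = 37824098.

37824098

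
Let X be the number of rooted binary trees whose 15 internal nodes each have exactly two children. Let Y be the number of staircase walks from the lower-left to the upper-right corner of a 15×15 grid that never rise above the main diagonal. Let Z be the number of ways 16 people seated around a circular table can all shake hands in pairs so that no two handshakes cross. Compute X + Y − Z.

19388260

Full binary trees with n internal nodes are counted by C_n; here n = 15. So X = C_15 = 9694845.
Monotone paths in an n×n grid that stay weakly below the diagonal are counted by C_n; here n = 15. So Y = C_15 = 9694845.
Non-crossing handshake pairings of 2n people are counted by C_n; 16 people gives n = 8. So Z = C_8 = 1430.
X + Y − Z = 9694845 + 9694845 − 1430 = 19388260.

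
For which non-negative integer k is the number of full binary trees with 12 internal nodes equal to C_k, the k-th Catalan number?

Full binary trees with n internal nodes are counted by C_n; here n = 12.

12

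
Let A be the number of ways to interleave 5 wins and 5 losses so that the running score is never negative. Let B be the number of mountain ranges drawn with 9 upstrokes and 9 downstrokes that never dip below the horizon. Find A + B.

4904

Reading a vote for the leader as '(' and for the other as ')' turns such a sequence into a balanced string of 5 pairs, so the count is C_5. So A = C_5 = 42.
A Dyck path with 9 up-steps and 9 down-steps has semilength 9, so there are C_9 of them. So B = C_9 = 4862.
A + B = 42 + 4862 = 4904.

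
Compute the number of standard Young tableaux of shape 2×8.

Standard Young tableaux of shape 2×n are counted by C_n; here n = 8.
C_8 = C(16,8)/9 = 12870/9 = 1430.

1430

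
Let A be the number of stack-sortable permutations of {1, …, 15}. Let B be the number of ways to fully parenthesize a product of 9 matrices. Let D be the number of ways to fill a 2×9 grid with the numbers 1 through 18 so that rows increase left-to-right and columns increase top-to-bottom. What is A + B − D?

9691413

Stack-sortable permutations are exactly the 231-avoiding ones, counted by C_n; here n = 15. So A = C_15 = 9694845.
Ways to associate a product of 9 factors correspond to binary trees on 9 leaves, so the count is C_8. So B = C_8 = 1430.
Standard Young tableaux of shape 2×n are counted by C_n; here n = 9. So D = C_9 = 4862.
A + B − D = 9694845 + 1430 − 4862 = 9691413.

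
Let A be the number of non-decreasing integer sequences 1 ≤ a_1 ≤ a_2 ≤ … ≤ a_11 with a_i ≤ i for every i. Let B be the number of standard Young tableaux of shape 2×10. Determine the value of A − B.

41990

Such sub-staircase sequences of length n are counted by C_n; here n = 11. So A = C_11 = 58786.
Standard Young tableaux of shape 2×n are counted by C_n; here n = 10. So B = C_10 = 16796.
A − B = 58786 − 16796 = 41990.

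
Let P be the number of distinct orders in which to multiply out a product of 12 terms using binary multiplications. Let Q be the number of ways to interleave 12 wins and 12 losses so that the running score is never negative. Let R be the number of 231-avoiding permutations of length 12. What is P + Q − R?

58786

Ways to associate a product of 12 factors correspond to binary trees on 12 leaves, so the count is C_11. So P = C_11 = 58786.
Ballot sequences with n votes each where one side never trails are Dyck words, counted by C_n; here n = 12. So Q = C_12 = 208012.
For any fixed pattern of length 3, the pattern-avoiding permutations of [12] number C_12. So R = C_12 = 208012.
P + Q − R = 58786 + 208012 − 208012 = 58786.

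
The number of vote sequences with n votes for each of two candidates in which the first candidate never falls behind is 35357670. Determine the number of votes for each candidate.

Such ballot sequences with n votes each are counted by C_n, and C_16 = 35357670.

16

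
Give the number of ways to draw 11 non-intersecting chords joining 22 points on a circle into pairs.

58786

Pairing 22 circle points by 11 non-crossing chords gives C_11 matchings.
C_11 = C(22,11)/12 = 705432/12 = 58786.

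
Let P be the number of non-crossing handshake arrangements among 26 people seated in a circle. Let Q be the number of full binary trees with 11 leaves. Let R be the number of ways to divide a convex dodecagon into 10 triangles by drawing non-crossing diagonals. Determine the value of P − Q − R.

Non-crossing handshake pairings of 2n people are counted by C_n; 26 people gives n = 13. So P = C_13 = 742900.
A full binary tree with L leaves has L−1 internal nodes and is counted by C_{L−1}; L = 11 gives C_10. So Q = C_10 = 16796.
A convex 12-gon is triangulated into 10 triangles, and the number of such triangulations is the Catalan number C_{12−2} = C_10. So R = C_10 = 16796.
P − Q − R = 742900 − 16796 − 16796 = 709308.

709308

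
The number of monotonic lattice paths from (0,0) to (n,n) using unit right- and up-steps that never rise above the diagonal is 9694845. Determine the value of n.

Such diagonal-avoiding paths in an n×n grid are counted by C_n, and C_15 = 9694845.

15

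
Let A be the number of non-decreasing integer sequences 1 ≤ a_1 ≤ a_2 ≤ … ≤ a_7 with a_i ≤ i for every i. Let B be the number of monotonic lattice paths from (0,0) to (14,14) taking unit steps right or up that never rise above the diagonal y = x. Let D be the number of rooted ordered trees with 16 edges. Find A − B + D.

32683659

Weakly increasing sequences with a_i ≤ i biject with Dyck paths of semilength 7, so there are C_7. So A = C_7 = 429.
Sub-diagonal monotone paths from (0,0) to (14,14) biject with Dyck paths of semilength 14, giving C_14. So B = C_14 = 2674440.
Rooted ordered trees with n edges are counted by C_n; here n = 16. So D = C_16 = 35357670.
A − B + D = 429 − 2674440 + 35357670 = 32683659.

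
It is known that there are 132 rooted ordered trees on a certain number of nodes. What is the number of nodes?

7

Rooted ordered trees on m nodes are counted by C_{m−1}. The Catalan number equal to 132 is C_6.
So the index is 6, and the number of nodes is 6 + 1 = 7.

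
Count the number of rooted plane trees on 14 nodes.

Rooted ordered (plane) trees on m nodes have m−1 edges and are counted by C_{m−1}; m = 14 gives C_13.
C_13 = C_12 · 2(2·12+1)/(12+2) = 208012 · 50/14 = 742900.

742900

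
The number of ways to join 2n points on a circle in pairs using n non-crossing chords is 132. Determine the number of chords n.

6

Non-crossing pairings of 2n points on a circle are counted by C_n, and C_6 = 132.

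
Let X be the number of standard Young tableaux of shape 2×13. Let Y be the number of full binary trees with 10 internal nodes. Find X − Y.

By the hook-length formula (or a Dyck-path bijection), SYT of shape 2×13 number C_13. So X = C_13 = 742900.
Full binary trees with n internal nodes are counted by C_n; here n = 10. So Y = C_10 = 16796.
X − Y = 742900 − 16796 = 726104.

726104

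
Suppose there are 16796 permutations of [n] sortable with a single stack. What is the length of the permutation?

10

Stack-sortable permutations of [n] are counted by C_n. Since C_10 = 16796, the index is 10.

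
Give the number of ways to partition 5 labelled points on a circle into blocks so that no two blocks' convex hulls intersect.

42

The non-crossing partitions of [5] form a lattice of size C_5.
C_5 = 42.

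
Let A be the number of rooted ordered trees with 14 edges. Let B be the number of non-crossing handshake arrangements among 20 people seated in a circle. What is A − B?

A rooted plane tree with 14 edges has 15 nodes, and the count is C_14. So A = C_14 = 2674440.
Non-crossing handshake pairings of 2n people are counted by C_n; 20 people gives n = 10. So B = C_10 = 16796.
A − B = 2674440 − 16796 = 2657644.

2657644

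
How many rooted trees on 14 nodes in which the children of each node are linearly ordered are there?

742900

A rooted plane tree on 14 nodes has 13 edges, and such trees are counted by C_13.
C_13 = C_12 · 2(2·12+1)/(12+2) = 208012 · 50/14 = 742900.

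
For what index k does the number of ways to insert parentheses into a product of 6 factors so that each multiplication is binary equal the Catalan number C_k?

Bracketing 6 factors into binary products is counted by C_{6−1} = C_5.

5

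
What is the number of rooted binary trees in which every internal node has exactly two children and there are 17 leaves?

35357670

A full binary tree with L leaves has L−1 internal nodes and is counted by C_{L−1}; L = 17 gives C_16.
C_16 = C_15 · 2(2·15+1)/(15+2) = 9694845 · 62/17 = 35357670.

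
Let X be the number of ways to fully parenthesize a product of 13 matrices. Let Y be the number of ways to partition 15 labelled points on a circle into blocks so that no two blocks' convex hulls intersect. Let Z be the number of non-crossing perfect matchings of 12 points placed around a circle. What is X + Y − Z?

9902725

Parenthesizations of m factors correspond to full binary trees with m leaves, counted by C_{m−1}; m = 13 gives C_12. So X = C_12 = 208012.
Non-crossing partitions of an n-element set are counted by C_n; here n = 15. So Y = C_15 = 9694845.
Non-crossing perfect matchings of 2n points on a circle are counted by C_n; with 12 points, n = 6. So Z = C_6 = 132.
X + Y − Z = 208012 + 9694845 − 132 = 9902725.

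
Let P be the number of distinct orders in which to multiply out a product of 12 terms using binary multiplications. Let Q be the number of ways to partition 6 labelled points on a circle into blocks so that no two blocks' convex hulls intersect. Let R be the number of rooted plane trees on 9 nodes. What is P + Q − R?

Parenthesizations of m factors correspond to full binary trees with m leaves, counted by C_{m−1}; m = 12 gives C_11. So P = C_11 = 58786.
Non-crossing partitions of an n-element set are counted by C_n; here n = 6. So Q = C_6 = 132.
Rooted ordered (plane) trees on m nodes have m−1 edges and are counted by C_{m−1}; m = 9 gives C_8. So R = C_8 = 1430.
P + Q − R = 58786 + 132 − 1430 = 57488.

57488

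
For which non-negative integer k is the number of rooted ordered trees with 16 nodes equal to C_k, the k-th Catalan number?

A rooted plane tree on 16 nodes has 15 edges, and such trees are counted by C_15.

15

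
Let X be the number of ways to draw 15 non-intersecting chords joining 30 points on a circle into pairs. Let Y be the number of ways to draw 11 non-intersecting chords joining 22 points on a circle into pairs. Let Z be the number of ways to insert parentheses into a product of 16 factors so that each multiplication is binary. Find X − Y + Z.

19330904

Pairing 30 circle points by 15 non-crossing chords gives C_15 matchings. So X = C_15 = 9694845.
Pairing 22 circle points by 11 non-crossing chords gives C_11 matchings. So Y = C_11 = 58786.
Parenthesizations of m factors correspond to full binary trees with m leaves, counted by C_{m−1}; m = 16 gives C_15. So Z = C_15 = 9694845.
X − Y + Z = 9694845 − 58786 + 9694845 = 19330904.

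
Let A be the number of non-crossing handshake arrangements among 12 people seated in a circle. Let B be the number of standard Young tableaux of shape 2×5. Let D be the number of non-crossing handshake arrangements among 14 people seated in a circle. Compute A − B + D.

With 12 = 2·6 people, non-crossing handshake pairings are non-crossing perfect matchings on a circle, counted by C_6. So A = C_6 = 132.
Standard Young tableaux of shape 2×n are counted by C_n; here n = 5. So B = C_5 = 42.
Non-crossing handshake pairings of 2n people are counted by C_n; 14 people gives n = 7. So D = C_7 = 429.
A − B + D = 132 − 42 + 429 = 519.

519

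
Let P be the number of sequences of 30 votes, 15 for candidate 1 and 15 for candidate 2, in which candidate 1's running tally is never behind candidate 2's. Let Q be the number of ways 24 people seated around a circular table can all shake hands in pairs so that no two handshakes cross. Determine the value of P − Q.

9486833

Ballot sequences with n votes each where one side never trails are Dyck words, counted by C_n; here n = 15. So P = C_15 = 9694845.
With 24 = 2·12 people, non-crossing handshake pairings are non-crossing perfect matchings on a circle, counted by C_12. So Q = C_12 = 208012.
P − Q = 9694845 − 208012 = 9486833.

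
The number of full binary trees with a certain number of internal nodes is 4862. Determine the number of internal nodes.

Full binary trees with n internal nodes are counted by C_n. Since C_9 = 4862, the index is 9.

9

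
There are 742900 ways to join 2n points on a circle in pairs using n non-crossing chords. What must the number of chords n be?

Non-crossing pairings of 2n points on a circle are counted by C_n; 742900 = C_13.

13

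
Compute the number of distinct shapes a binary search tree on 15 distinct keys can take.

There are C_n binary search tree shapes on n keys; with n = 15 that is C_15.
C_15 = 9694845.

9694845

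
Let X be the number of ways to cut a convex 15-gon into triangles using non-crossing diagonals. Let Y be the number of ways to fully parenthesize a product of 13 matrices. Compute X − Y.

Triangulations of a convex m-gon are counted by C_{m−2}; with m = 15 this is C_13. So X = C_13 = 742900.
Bracketing 13 factors into binary products is counted by C_{13−1} = C_12. So Y = C_12 = 208012.
X − Y = 742900 − 208012 = 534888.

534888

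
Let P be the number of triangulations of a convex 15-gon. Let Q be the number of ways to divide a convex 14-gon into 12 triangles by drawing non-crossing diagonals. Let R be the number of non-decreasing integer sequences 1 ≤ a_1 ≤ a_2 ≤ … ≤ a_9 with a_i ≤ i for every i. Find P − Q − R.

Triangulations of a convex m-gon are counted by C_{m−2}; with m = 15 this is C_13. So P = C_13 = 742900.
The number of triangulations of a 14-gon is the Catalan number C_12 (index = sides − 2). So Q = C_12 = 208012.
Such sub-staircase sequences of length n are counted by C_n; here n = 9. So R = C_9 = 4862.
P − Q − R = 742900 − 208012 − 4862 = 530026.

530026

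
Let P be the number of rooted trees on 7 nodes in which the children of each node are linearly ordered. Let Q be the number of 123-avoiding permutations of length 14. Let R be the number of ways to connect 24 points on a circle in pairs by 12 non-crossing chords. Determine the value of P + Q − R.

2466560

A rooted plane tree on 7 nodes has 6 edges, and such trees are counted by C_6. So P = C_6 = 132.
Permutations of [n] avoiding any single length-3 pattern are counted by C_n; here n = 14. So Q = C_14 = 2674440.
Pairing 24 circle points by 12 non-crossing chords gives C_12 matchings. So R = C_12 = 208012.
P + Q − R = 132 + 2674440 − 208012 = 2466560.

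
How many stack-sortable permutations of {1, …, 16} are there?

35357670

By Knuth's characterisation, the stack-sortable permutations of length 16 are the 231-avoiders, numbering C_16.
C_16 = 35357670.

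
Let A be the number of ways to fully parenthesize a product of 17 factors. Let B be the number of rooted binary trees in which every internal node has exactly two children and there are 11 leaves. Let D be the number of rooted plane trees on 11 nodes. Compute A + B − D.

35357670

Bracketing 17 factors into binary products is counted by C_{17−1} = C_16. So A = C_16 = 35357670.
A full binary tree with L leaves has L−1 internal nodes and is counted by C_{L−1}; L = 11 gives C_10. So B = C_10 = 16796.
A rooted plane tree on 11 nodes has 10 edges, and such trees are counted by C_10. So D = C_10 = 16796.
A + B − D = 35357670 + 16796 − 16796 = 35357670.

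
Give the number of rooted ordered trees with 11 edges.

A rooted plane tree with 11 edges has 12 nodes, and the count is C_11.
C_11 = 58786.

58786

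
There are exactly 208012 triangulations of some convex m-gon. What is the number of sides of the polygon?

14

Triangulations of a convex m-gon are counted by C_{m−2}, and C_12 = 208012.
So m − 2 = 12, giving m = 14 sides.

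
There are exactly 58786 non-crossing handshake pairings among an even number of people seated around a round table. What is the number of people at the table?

22

Non-crossing handshake pairings of 2n people are counted by C_n, and C_11 = 58786.
So n = 11, and there are 2n = 22 people.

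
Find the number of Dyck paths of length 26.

742900

A Dyck path with 13 up-steps and 13 down-steps has semilength 13, so there are C_13 of them.
C_13 = C(26,13)/14 = 10400600/14 = 742900.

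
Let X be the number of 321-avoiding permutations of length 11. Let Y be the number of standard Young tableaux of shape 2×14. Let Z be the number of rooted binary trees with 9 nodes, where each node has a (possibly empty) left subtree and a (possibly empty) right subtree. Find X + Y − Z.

2728364

Permutations of [n] avoiding any single length-3 pattern are counted by C_n; here n = 11. So X = C_11 = 58786.
By the hook-length formula (or a Dyck-path bijection), SYT of shape 2×14 number C_14. So Y = C_14 = 2674440.
Rooted binary trees with 9 nodes (each child slot possibly empty) number C_9. So Z = C_9 = 4862.
X + Y − Z = 58786 + 2674440 − 4862 = 2728364.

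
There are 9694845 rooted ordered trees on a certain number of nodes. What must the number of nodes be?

Rooted ordered trees on m nodes are counted by C_{m−1}, and C_15 = 9694845.
So the index is 15, and the number of nodes is 15 + 1 = 16.

16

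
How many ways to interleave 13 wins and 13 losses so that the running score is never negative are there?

742900

Reading a vote for the leader as '(' and for the other as ')' turns such a sequence into a balanced string of 13 pairs, so the count is C_13.
C_13 = C(26,13)/14 = 10400600/14 = 742900.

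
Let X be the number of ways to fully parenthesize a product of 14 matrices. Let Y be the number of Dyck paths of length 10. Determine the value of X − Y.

Bracketing 14 factors into binary products is counted by C_{14−1} = C_13. So X = C_13 = 742900.
A Dyck path with 5 up-steps and 5 down-steps has semilength 5, so there are C_5 of them. So Y = C_5 = 42.
X − Y = 742900 − 42 = 742858.

742858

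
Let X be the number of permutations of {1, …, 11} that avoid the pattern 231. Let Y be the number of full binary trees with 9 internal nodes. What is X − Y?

For any fixed pattern of length 3, the pattern-avoiding permutations of [11] number C_11. So X = C_11 = 58786.
Full binary trees with n internal nodes are counted by C_n; here n = 9. So Y = C_9 = 4862.
X − Y = 58786 − 4862 = 53924.

53924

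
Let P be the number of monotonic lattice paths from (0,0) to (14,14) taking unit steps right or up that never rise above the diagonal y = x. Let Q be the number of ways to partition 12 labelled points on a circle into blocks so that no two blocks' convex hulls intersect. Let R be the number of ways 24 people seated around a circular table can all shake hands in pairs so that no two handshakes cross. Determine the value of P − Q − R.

Sub-diagonal monotone paths from (0,0) to (14,14) biject with Dyck paths of semilength 14, giving C_14. So P = C_14 = 2674440.
The non-crossing partitions of [12] form a lattice of size C_12. So Q = C_12 = 208012.
With 24 = 2·12 people, non-crossing handshake pairings are non-crossing perfect matchings on a circle, counted by C_12. So R = C_12 = 208012.
P − Q − R = 2674440 − 208012 − 208012 = 2258416.

2258416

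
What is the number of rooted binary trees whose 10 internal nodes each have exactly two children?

16796

Full binary trees with n internal nodes are counted by C_n; here n = 10.
C_10 = C(20,10)/11 = 184756/11 = 16796.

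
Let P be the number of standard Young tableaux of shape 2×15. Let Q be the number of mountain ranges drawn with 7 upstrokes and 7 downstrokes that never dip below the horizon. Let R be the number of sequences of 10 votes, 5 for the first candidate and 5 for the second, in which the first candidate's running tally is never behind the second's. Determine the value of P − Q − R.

Standard Young tableaux of shape 2×n are counted by C_n; here n = 15. So P = C_15 = 9694845.
Paths of 7 up- and 7 down-steps that never dip below the axis are Dyck paths; their count is C_7. So Q = C_7 = 429.
Ballot sequences with n votes each where one side never trails are Dyck words, counted by C_n; here n = 5. So R = C_5 = 42.
P − Q − R = 9694845 − 429 − 42 = 9694374.

9694374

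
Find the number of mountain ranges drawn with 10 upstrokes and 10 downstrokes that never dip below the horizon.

A Dyck path with 10 up-steps and 10 down-steps has semilength 10, so there are C_10 of them.
C_10 = C_9 · 2(2·9+1)/(9+2) = 4862 · 38/11 = 16796.

16796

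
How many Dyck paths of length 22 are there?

Paths of 11 up- and 11 down-steps that never dip below the axis are Dyck paths; their count is C_11.
C_11 = C(22,11)/12 = 705432/12 = 58786.

58786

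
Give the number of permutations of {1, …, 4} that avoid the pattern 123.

Permutations of [n] avoiding any single length-3 pattern are counted by C_n; here n = 4.
C_4 = C(8,4)/5 = 70/5 = 14.

14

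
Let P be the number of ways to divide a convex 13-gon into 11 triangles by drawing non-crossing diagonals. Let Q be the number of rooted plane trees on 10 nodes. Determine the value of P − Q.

The number of triangulations of a 13-gon is the Catalan number C_11 (index = sides − 2). So P = C_11 = 58786.
Rooted ordered (plane) trees on m nodes have m−1 edges and are counted by C_{m−1}; m = 10 gives C_9. So Q = C_9 = 4862.
P − Q = 58786 − 4862 = 53924.

53924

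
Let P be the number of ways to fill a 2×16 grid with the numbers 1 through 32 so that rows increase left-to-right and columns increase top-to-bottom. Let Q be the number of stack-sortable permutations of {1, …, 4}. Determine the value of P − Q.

35357656

Standard Young tableaux of shape 2×n are counted by C_n; here n = 16. So P = C_16 = 35357670.
Stack-sortable permutations are exactly the 231-avoiding ones, counted by C_n; here n = 4. So Q = C_4 = 14.
P − Q = 35357670 − 14 = 35357656.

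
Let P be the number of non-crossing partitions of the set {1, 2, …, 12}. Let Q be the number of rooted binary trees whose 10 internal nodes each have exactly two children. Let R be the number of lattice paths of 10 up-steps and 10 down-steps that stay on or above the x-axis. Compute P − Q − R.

174420

The non-crossing partitions of [12] form a lattice of size C_12. So P = C_12 = 208012.
Full binary trees with n internal nodes are counted by C_n; here n = 10. So Q = C_10 = 16796.
A Dyck path with 10 up-steps and 10 down-steps has semilength 10, so there are C_10 of them. So R = C_10 = 16796.
P − Q − R = 208012 − 16796 − 16796 = 174420.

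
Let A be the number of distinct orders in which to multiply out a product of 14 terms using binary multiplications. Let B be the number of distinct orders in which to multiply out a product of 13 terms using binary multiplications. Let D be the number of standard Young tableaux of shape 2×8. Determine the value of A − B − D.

533458

Parenthesizations of m factors correspond to full binary trees with m leaves, counted by C_{m−1}; m = 14 gives C_13. So A = C_13 = 742900.
Bracketing 13 factors into binary products is counted by C_{13−1} = C_12. So B = C_12 = 208012.
By the hook-length formula (or a Dyck-path bijection), SYT of shape 2×8 number C_8. So D = C_8 = 1430.
A − B − D = 742900 − 208012 − 1430 = 533458.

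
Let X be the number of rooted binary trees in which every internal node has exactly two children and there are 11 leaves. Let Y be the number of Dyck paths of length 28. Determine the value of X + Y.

Full binary trees with 11 leaves have 11−1 = 10 internal nodes, so there are C_10 of them. So X = C_10 = 16796.
Paths of 14 up- and 14 down-steps that never dip below the axis are Dyck paths; their count is C_14. So Y = C_14 = 2674440.
X + Y = 16796 + 2674440 = 2691236.

2691236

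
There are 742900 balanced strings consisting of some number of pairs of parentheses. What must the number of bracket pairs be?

Balanced strings of n bracket-pairs are counted by C_n; 742900 = C_13.

13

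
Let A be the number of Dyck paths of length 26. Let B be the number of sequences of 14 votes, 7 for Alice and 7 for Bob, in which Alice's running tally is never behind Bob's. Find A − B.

Paths of 13 up- and 13 down-steps that never dip below the axis are Dyck paths; their count is C_13. So A = C_13 = 742900.
Reading a vote for the leader as '(' and for the other as ')' turns such a sequence into a balanced string of 7 pairs, so the count is C_7. So B = C_7 = 429.
A − B = 742900 − 429 = 742471.

742471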